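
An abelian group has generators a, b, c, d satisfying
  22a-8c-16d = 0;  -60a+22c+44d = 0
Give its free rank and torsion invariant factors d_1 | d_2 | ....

Answer: M ≅ ℤ^2 ⊕ ℤ/2 ⊕ ℤ/2

Derivation:
rank_ℚ(R)=2; free=4−2=2
SNF(R) diag = [2, 2] → torsion [2, 2]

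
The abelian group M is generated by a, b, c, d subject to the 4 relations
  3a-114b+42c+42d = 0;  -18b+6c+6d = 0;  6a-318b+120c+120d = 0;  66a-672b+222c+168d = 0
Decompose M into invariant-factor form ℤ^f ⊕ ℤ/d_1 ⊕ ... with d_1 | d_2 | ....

Answer: M ≅ ℤ/3 ⊕ ℤ/6 ⊕ ℤ/18 ⊕ ℤ/54

Derivation:
rank_ℚ(R)=4; free=4−4=0
SNF(R) diag = [3, 6, 18, 54] → torsion [3, 6, 18, 54]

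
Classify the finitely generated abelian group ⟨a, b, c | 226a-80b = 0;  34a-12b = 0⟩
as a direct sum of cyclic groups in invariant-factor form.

Answer: M ≅ ℤ^1 ⊕ ℤ/2 ⊕ ℤ/4

Derivation:
rank_ℚ(R)=2; free=3−2=1
SNF(R) diag = [2, 4] → torsion [2, 4]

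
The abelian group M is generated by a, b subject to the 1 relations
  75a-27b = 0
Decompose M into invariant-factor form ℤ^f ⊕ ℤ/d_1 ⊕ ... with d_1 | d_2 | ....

Answer: M ≅ ℤ^1 ⊕ ℤ/3

Derivation:
rank_ℚ(R)=1; free=2−1=1
SNF(R) diag = [3] → torsion [3]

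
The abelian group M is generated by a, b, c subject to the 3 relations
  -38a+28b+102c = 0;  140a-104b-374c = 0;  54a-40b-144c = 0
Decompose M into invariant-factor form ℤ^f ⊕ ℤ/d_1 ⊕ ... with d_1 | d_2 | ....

rank_ℚ(R)=3; free=3−3=0
SNF(R) diag = [2, 2, 4] → torsion [2, 2, 4]

Answer: M ≅ ℤ/2 ⊕ ℤ/2 ⊕ ℤ/4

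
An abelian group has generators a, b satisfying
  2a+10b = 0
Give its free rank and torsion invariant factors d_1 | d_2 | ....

Answer: M ≅ ℤ^1 ⊕ ℤ/2

Derivation:
rank_ℚ(R)=1; free=2−1=1
SNF(R) diag = [2] → torsion [2]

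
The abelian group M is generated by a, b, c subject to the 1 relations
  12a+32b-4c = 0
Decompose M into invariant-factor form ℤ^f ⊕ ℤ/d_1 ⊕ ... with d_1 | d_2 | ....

rank_ℚ(R)=1; free=3−1=2
SNF(R) diag = [4] → torsion [4]

Answer: M ≅ ℤ^2 ⊕ ℤ/4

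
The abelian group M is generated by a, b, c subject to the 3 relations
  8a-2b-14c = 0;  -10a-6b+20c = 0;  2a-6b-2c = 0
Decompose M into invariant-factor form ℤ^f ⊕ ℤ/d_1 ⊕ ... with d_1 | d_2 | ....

Answer: M ≅ ℤ/2 ⊕ ℤ/2 ⊕ ℤ/2

Derivation:
rank_ℚ(R)=3; free=3−3=0
SNF(R) diag = [2, 2, 2] → torsion [2, 2, 2]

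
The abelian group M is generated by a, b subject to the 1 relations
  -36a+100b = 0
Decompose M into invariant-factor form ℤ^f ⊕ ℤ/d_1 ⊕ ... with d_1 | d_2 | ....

rank_ℚ(R)=1; free=2−1=1
SNF(R) diag = [4] → torsion [4]

Answer: M ≅ ℤ^1 ⊕ ℤ/4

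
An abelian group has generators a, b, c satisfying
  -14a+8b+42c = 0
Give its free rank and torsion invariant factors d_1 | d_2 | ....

Answer: M ≅ ℤ^2 ⊕ ℤ/2

Derivation:
rank_ℚ(R)=1; free=3−1=2
SNF(R) diag = [2] → torsion [2]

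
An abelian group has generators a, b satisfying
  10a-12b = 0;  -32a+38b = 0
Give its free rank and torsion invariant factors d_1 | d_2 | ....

Answer: M ≅ ℤ/2 ⊕ ℤ/2

Derivation:
rank_ℚ(R)=2; free=2−2=0
SNF(R) diag = [2, 2] → torsion [2, 2]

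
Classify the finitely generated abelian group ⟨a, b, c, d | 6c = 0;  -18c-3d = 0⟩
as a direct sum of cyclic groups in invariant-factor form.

rank_ℚ(R)=2; free=4−2=2
SNF(R) diag = [3, 6] → torsion [3, 6]

Answer: M ≅ ℤ^2 ⊕ ℤ/3 ⊕ ℤ/6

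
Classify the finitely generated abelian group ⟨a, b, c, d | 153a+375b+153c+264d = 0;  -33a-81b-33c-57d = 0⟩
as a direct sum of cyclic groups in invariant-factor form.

rank_ℚ(R)=2; free=4−2=2
SNF(R) diag = [3, 3] → torsion [3, 3]

Answer: M ≅ ℤ^2 ⊕ ℤ/3 ⊕ ℤ/3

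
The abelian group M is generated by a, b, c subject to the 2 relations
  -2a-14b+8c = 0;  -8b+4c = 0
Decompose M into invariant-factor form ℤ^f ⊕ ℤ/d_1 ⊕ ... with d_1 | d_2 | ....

Answer: M ≅ ℤ^1 ⊕ ℤ/2 ⊕ ℤ/4

Derivation:
rank_ℚ(R)=2; free=3−2=1
SNF(R) diag = [2, 4] → torsion [2, 4]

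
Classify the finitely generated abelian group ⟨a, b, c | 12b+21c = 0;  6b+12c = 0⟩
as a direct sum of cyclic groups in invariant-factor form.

Answer: M ≅ ℤ^1 ⊕ ℤ/3 ⊕ ℤ/6

Derivation:
rank_ℚ(R)=2; free=3−2=1
SNF(R) diag = [3, 6] → torsion [3, 6]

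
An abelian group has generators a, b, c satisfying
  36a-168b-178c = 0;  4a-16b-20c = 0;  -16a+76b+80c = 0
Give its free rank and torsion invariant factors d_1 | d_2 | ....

rank_ℚ(R)=3; free=3−3=0
SNF(R) diag = [2, 4, 12] → torsion [2, 4, 12]

Answer: M ≅ ℤ/2 ⊕ ℤ/4 ⊕ ℤ/12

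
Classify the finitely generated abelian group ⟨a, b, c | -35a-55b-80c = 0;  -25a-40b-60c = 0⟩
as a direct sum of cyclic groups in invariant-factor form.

Answer: M ≅ ℤ^1 ⊕ ℤ/5 ⊕ ℤ/5

Derivation:
rank_ℚ(R)=2; free=3−2=1
SNF(R) diag = [5, 5] → torsion [5, 5]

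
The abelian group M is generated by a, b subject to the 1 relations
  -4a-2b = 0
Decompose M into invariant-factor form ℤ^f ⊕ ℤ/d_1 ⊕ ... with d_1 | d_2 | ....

rank_ℚ(R)=1; free=2−1=1
SNF(R) diag = [2] → torsion [2]

Answer: M ≅ ℤ^1 ⊕ ℤ/2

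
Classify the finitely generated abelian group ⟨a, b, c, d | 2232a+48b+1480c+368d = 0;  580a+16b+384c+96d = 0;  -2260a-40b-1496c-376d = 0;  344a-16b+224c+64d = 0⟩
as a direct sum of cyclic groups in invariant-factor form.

rank_ℚ(R)=4; free=4−4=0
SNF(R) diag = [4, 8, 24, 48] → torsion [4, 8, 24, 48]

Answer: M ≅ ℤ/4 ⊕ ℤ/8 ⊕ ℤ/24 ⊕ ℤ/48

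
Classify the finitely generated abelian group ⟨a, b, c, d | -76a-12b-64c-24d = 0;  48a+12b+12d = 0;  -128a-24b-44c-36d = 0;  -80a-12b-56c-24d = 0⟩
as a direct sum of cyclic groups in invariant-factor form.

rank_ℚ(R)=4; free=4−4=0
SNF(R) diag = [4, 12, 12, 12] → torsion [4, 12, 12, 12]

Answer: M ≅ ℤ/4 ⊕ ℤ/12 ⊕ ℤ/12 ⊕ ℤ/12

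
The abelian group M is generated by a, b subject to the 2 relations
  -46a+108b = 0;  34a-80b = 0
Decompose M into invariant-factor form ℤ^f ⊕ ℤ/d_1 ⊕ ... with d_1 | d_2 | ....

rank_ℚ(R)=2; free=2−2=0
SNF(R) diag = [2, 4] → torsion [2, 4]

Answer: M ≅ ℤ/2 ⊕ ℤ/4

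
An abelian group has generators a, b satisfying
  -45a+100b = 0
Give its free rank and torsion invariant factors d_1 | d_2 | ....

rank_ℚ(R)=1; free=2−1=1
SNF(R) diag = [5] → torsion [5]

Answer: M ≅ ℤ^1 ⊕ ℤ/5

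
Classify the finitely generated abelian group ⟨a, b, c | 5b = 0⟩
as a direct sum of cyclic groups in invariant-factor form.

rank_ℚ(R)=1; free=3−1=2
SNF(R) diag = [5] → torsion [5]

Answer: M ≅ ℤ^2 ⊕ ℤ/5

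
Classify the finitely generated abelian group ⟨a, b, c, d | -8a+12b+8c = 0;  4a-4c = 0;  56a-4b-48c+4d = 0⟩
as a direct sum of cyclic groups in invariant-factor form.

rank_ℚ(R)=3; free=4−3=1
SNF(R) diag = [4, 4, 12] → torsion [4, 4, 12]

Answer: M ≅ ℤ^1 ⊕ ℤ/4 ⊕ ℤ/4 ⊕ ℤ/12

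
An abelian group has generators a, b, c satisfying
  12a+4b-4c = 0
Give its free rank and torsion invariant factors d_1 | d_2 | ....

rank_ℚ(R)=1; free=3−1=2
SNF(R) diag = [4] → torsion [4]

Answer: M ≅ ℤ^2 ⊕ ℤ/4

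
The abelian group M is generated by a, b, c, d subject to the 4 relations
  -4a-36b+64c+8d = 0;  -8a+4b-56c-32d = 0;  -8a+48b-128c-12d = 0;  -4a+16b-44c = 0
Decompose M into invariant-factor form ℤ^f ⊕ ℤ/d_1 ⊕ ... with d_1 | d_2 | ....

Answer: M ≅ ℤ/4 ⊕ ℤ/4 ⊕ ℤ/4 ⊕ ℤ/12

Derivation:
rank_ℚ(R)=4; free=4−4=0
SNF(R) diag = [4, 4, 4, 12] → torsion [4, 4, 4, 12]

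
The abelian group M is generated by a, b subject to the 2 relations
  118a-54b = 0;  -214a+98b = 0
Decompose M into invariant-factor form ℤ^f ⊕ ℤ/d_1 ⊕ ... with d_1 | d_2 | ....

rank_ℚ(R)=2; free=2−2=0
SNF(R) diag = [2, 4] → torsion [2, 4]

Answer: M ≅ ℤ/2 ⊕ ℤ/4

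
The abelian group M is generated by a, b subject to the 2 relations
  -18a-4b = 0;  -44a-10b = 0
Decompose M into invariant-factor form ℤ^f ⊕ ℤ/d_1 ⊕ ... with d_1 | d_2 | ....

rank_ℚ(R)=2; free=2−2=0
SNF(R) diag = [2, 2] → torsion [2, 2]

Answer: M ≅ ℤ/2 ⊕ ℤ/2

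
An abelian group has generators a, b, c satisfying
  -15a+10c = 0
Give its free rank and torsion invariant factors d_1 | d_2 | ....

Answer: M ≅ ℤ^2 ⊕ ℤ/5

Derivation:
rank_ℚ(R)=1; free=3−1=2
SNF(R) diag = [5] → torsion [5]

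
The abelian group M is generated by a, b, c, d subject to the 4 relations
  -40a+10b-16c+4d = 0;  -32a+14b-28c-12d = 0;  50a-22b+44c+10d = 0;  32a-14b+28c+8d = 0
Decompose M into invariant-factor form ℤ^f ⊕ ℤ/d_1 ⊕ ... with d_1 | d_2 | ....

rank_ℚ(R)=4; free=4−4=0
SNF(R) diag = [2, 2, 4, 4] → torsion [2, 2, 4, 4]

Answer: M ≅ ℤ/2 ⊕ ℤ/2 ⊕ ℤ/4 ⊕ ℤ/4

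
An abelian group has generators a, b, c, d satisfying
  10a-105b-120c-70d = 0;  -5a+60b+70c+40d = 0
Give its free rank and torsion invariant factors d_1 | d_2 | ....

rank_ℚ(R)=2; free=4−2=2
SNF(R) diag = [5, 5] → torsion [5, 5]

Answer: M ≅ ℤ^2 ⊕ ℤ/5 ⊕ ℤ/5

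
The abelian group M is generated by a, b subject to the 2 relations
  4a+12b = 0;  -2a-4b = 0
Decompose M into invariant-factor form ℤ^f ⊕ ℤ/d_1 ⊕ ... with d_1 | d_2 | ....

Answer: M ≅ ℤ/2 ⊕ ℤ/4

Derivation:
rank_ℚ(R)=2; free=2−2=0
SNF(R) diag = [2, 4] → torsion [2, 4]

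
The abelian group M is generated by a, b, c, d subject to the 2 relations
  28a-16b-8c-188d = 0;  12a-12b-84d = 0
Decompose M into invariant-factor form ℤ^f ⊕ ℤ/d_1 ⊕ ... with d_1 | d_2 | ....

rank_ℚ(R)=2; free=4−2=2
SNF(R) diag = [4, 12] → torsion [4, 12]

Answer: M ≅ ℤ^2 ⊕ ℤ/4 ⊕ ℤ/12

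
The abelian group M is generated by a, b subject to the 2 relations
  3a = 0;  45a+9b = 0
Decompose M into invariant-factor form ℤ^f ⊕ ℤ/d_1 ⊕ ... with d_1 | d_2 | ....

rank_ℚ(R)=2; free=2−2=0
SNF(R) diag = [3, 9] → torsion [3, 9]

Answer: M ≅ ℤ/3 ⊕ ℤ/9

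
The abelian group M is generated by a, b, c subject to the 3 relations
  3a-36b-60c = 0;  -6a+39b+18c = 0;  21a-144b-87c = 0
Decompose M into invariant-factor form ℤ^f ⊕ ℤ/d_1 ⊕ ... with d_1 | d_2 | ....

rank_ℚ(R)=3; free=3−3=0
SNF(R) diag = [3, 3, 9] → torsion [3, 3, 9]

Answer: M ≅ ℤ/3 ⊕ ℤ/3 ⊕ ℤ/9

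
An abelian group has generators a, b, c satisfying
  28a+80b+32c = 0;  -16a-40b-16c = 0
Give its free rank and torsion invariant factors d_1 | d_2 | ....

Answer: M ≅ ℤ^1 ⊕ ℤ/4 ⊕ ℤ/8

Derivation:
rank_ℚ(R)=2; free=3−2=1
SNF(R) diag = [4, 8] → torsion [4, 8]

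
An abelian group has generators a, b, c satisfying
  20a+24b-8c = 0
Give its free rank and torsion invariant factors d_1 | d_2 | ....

rank_ℚ(R)=1; free=3−1=2
SNF(R) diag = [4] → torsion [4]

Answer: M ≅ ℤ^2 ⊕ ℤ/4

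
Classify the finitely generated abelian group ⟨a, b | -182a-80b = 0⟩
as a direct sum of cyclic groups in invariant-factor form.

rank_ℚ(R)=1; free=2−1=1
SNF(R) diag = [2] → torsion [2]

Answer: M ≅ ℤ^1 ⊕ ℤ/2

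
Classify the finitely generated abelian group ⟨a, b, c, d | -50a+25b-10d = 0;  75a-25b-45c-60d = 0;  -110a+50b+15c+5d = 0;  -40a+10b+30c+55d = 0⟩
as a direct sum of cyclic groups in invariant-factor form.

Answer: M ≅ ℤ/5 ⊕ ℤ/5 ⊕ ℤ/15 ⊕ ℤ/45

Derivation:
rank_ℚ(R)=4; free=4−4=0
SNF(R) diag = [5, 5, 15, 45] → torsion [5, 5, 15, 45]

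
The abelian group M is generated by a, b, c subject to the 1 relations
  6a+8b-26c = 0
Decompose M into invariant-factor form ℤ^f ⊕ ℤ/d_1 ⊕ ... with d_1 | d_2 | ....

rank_ℚ(R)=1; free=3−1=2
SNF(R) diag = [2] → torsion [2]

Answer: M ≅ ℤ^2 ⊕ ℤ/2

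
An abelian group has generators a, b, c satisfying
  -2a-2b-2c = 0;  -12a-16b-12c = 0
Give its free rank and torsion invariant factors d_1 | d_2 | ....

rank_ℚ(R)=2; free=3−2=1
SNF(R) diag = [2, 4] → torsion [2, 4]

Answer: M ≅ ℤ^1 ⊕ ℤ/2 ⊕ ℤ/4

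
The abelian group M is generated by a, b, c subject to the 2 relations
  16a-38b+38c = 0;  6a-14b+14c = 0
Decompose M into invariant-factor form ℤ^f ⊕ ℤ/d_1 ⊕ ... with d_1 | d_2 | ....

rank_ℚ(R)=2; free=3−2=1
SNF(R) diag = [2, 2] → torsion [2, 2]

Answer: M ≅ ℤ^1 ⊕ ℤ/2 ⊕ ℤ/2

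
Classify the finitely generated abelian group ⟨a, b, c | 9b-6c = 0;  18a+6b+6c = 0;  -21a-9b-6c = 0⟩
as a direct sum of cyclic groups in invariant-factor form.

Answer: M ≅ ℤ/3 ⊕ ℤ/3 ⊕ ℤ/6

Derivation:
rank_ℚ(R)=3; free=3−3=0
SNF(R) diag = [3, 3, 6] → torsion [3, 3, 6]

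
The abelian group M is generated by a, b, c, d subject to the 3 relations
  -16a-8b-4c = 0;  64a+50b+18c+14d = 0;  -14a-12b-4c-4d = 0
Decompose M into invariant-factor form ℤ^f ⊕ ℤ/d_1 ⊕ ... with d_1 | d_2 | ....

Answer: M ≅ ℤ^1 ⊕ ℤ/2 ⊕ ℤ/2 ⊕ ℤ/4

Derivation:
rank_ℚ(R)=3; free=4−3=1
SNF(R) diag = [2, 2, 4] → torsion [2, 2, 4]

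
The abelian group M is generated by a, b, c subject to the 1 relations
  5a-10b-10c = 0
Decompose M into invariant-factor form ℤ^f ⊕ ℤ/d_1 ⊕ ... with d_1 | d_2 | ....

Answer: M ≅ ℤ^2 ⊕ ℤ/5

Derivation:
rank_ℚ(R)=1; free=3−1=2
SNF(R) diag = [5] → torsion [5]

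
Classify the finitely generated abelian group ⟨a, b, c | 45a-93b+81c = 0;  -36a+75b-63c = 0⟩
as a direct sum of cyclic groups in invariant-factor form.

rank_ℚ(R)=2; free=3−2=1
SNF(R) diag = [3, 9] → torsion [3, 9]

Answer: M ≅ ℤ^1 ⊕ ℤ/3 ⊕ ℤ/9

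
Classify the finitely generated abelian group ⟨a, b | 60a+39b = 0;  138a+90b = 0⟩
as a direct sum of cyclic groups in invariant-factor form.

Answer: M ≅ ℤ/3 ⊕ ℤ/6

Derivation:
rank_ℚ(R)=2; free=2−2=0
SNF(R) diag = [3, 6] → torsion [3, 6]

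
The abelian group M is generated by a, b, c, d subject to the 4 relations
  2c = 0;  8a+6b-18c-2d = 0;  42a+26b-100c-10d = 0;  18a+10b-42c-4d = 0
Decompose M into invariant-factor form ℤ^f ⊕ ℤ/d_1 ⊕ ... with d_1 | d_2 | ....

Answer: M ≅ ℤ/2 ⊕ ℤ/2 ⊕ ℤ/2 ⊕ ℤ/2

Derivation:
rank_ℚ(R)=4; free=4−4=0
SNF(R) diag = [2, 2, 2, 2] → torsion [2, 2, 2, 2]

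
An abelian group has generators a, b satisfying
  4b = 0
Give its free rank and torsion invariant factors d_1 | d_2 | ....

rank_ℚ(R)=1; free=2−1=1
SNF(R) diag = [4] → torsion [4]

Answer: M ≅ ℤ^1 ⊕ ℤ/4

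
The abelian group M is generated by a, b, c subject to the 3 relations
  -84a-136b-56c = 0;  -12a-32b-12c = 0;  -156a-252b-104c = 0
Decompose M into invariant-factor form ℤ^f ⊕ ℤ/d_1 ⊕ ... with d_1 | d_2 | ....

Answer: M ≅ ℤ/4 ⊕ ℤ/4 ⊕ ℤ/12

Derivation:
rank_ℚ(R)=3; free=3−3=0
SNF(R) diag = [4, 4, 12] → torsion [4, 4, 12]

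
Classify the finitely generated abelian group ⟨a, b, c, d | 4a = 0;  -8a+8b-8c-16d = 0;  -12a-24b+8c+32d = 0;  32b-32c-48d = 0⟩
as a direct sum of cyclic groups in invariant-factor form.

Answer: M ≅ ℤ/4 ⊕ ℤ/8 ⊕ ℤ/16 ⊕ ℤ/16

Derivation:
rank_ℚ(R)=4; free=4−4=0
SNF(R) diag = [4, 8, 16, 16] → torsion [4, 8, 16, 16]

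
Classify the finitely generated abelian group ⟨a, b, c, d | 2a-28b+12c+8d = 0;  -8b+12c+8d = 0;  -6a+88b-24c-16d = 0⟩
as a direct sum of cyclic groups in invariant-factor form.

rank_ℚ(R)=3; free=4−3=1
SNF(R) diag = [2, 4, 12] → torsion [2, 4, 12]

Answer: M ≅ ℤ^1 ⊕ ℤ/2 ⊕ ℤ/4 ⊕ ℤ/12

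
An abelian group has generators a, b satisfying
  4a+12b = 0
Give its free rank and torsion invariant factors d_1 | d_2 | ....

Answer: M ≅ ℤ^1 ⊕ ℤ/4

Derivation:
rank_ℚ(R)=1; free=2−1=1
SNF(R) diag = [4] → torsion [4]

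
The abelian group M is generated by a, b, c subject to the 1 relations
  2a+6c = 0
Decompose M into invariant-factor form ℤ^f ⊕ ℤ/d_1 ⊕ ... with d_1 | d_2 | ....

rank_ℚ(R)=1; free=3−1=2
SNF(R) diag = [2] → torsion [2]

Answer: M ≅ ℤ^2 ⊕ ℤ/2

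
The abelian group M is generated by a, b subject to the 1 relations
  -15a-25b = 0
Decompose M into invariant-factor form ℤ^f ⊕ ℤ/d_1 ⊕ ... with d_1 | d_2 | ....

rank_ℚ(R)=1; free=2−1=1
SNF(R) diag = [5] → torsion [5]

Answer: M ≅ ℤ^1 ⊕ ℤ/5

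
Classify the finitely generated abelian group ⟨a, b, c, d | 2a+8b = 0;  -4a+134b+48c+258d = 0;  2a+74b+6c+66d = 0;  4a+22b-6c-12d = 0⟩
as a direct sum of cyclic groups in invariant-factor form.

Answer: M ≅ ℤ/2 ⊕ ℤ/6 ⊕ ℤ/18 ⊕ ℤ/54

Derivation:
rank_ℚ(R)=4; free=4−4=0
SNF(R) diag = [2, 6, 18, 54] → torsion [2, 6, 18, 54]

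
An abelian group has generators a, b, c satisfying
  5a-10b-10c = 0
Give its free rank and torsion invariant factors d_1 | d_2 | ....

Answer: M ≅ ℤ^2 ⊕ ℤ/5

Derivation:
rank_ℚ(R)=1; free=3−1=2
SNF(R) diag = [5] → torsion [5]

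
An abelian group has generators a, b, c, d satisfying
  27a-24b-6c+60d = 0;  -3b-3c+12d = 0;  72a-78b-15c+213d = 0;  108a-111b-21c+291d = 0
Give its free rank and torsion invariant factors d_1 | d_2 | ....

rank_ℚ(R)=4; free=4−4=0
SNF(R) diag = [3, 9, 9, 27] → torsion [3, 9, 9, 27]

Answer: M ≅ ℤ/3 ⊕ ℤ/9 ⊕ ℤ/9 ⊕ ℤ/27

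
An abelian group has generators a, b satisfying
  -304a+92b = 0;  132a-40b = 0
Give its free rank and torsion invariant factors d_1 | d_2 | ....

Answer: M ≅ ℤ/4 ⊕ ℤ/4

Derivation:
rank_ℚ(R)=2; free=2−2=0
SNF(R) diag = [4, 4] → torsion [4, 4]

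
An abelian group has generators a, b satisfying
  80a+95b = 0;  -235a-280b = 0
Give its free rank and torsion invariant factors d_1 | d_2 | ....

Answer: M ≅ ℤ/5 ⊕ ℤ/15

Derivation:
rank_ℚ(R)=2; free=2−2=0
SNF(R) diag = [5, 15] → torsion [5, 15]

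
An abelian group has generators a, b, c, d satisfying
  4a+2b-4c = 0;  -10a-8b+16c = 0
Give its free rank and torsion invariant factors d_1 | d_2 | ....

rank_ℚ(R)=2; free=4−2=2
SNF(R) diag = [2, 6] → torsion [2, 6]

Answer: M ≅ ℤ^2 ⊕ ℤ/2 ⊕ ℤ/6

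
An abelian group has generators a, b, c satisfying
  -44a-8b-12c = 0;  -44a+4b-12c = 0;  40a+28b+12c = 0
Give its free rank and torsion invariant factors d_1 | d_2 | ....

Answer: M ≅ ℤ/4 ⊕ ℤ/12 ⊕ ℤ/12

Derivation:
rank_ℚ(R)=3; free=3−3=0
SNF(R) diag = [4, 12, 12] → torsion [4, 12, 12]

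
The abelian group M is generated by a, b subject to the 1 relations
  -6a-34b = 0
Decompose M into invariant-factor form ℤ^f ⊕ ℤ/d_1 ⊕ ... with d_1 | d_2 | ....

rank_ℚ(R)=1; free=2−1=1
SNF(R) diag = [2] → torsion [2]

Answer: M ≅ ℤ^1 ⊕ ℤ/2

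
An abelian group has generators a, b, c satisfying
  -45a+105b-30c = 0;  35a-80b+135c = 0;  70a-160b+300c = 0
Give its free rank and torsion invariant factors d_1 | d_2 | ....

Answer: M ≅ ℤ/5 ⊕ ℤ/15 ⊕ ℤ/30

Derivation:
rank_ℚ(R)=3; free=3−3=0
SNF(R) diag = [5, 15, 30] → torsion [5, 15, 30]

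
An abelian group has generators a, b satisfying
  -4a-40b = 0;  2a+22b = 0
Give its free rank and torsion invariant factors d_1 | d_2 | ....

rank_ℚ(R)=2; free=2−2=0
SNF(R) diag = [2, 4] → torsion [2, 4]

Answer: M ≅ ℤ/2 ⊕ ℤ/4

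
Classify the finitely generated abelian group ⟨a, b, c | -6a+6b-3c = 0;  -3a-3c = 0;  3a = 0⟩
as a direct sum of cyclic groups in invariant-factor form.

rank_ℚ(R)=3; free=3−3=0
SNF(R) diag = [3, 3, 6] → torsion [3, 3, 6]

Answer: M ≅ ℤ/3 ⊕ ℤ/3 ⊕ ℤ/6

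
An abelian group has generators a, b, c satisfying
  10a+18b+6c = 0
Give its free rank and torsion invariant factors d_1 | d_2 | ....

Answer: M ≅ ℤ^2 ⊕ ℤ/2

Derivation:
rank_ℚ(R)=1; free=3−1=2
SNF(R) diag = [2] → torsion [2]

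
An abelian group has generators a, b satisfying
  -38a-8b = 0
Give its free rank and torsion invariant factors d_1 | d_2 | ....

Answer: M ≅ ℤ^1 ⊕ ℤ/2

Derivation:
rank_ℚ(R)=1; free=2−1=1
SNF(R) diag = [2] → torsion [2]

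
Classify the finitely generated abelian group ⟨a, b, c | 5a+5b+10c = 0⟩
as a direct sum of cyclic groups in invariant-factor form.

rank_ℚ(R)=1; free=3−1=2
SNF(R) diag = [5] → torsion [5]

Answer: M ≅ ℤ^2 ⊕ ℤ/5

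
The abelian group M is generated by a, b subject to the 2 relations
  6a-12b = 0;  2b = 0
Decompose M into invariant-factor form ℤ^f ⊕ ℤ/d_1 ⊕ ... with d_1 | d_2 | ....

rank_ℚ(R)=2; free=2−2=0
SNF(R) diag = [2, 6] → torsion [2, 6]

Answer: M ≅ ℤ/2 ⊕ ℤ/6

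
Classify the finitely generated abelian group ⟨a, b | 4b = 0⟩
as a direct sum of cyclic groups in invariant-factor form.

Answer: M ≅ ℤ^1 ⊕ ℤ/4

Derivation:
rank_ℚ(R)=1; free=2−1=1
SNF(R) diag = [4] → torsion [4]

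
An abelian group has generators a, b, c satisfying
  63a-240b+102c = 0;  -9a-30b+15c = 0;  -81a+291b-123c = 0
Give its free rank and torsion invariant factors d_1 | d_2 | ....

rank_ℚ(R)=3; free=3−3=0
SNF(R) diag = [3, 9, 9] → torsion [3, 9, 9]

Answer: M ≅ ℤ/3 ⊕ ℤ/9 ⊕ ℤ/9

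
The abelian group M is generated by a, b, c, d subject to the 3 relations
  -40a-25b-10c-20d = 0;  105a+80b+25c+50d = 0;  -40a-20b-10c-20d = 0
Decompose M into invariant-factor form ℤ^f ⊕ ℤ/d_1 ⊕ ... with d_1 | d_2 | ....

rank_ℚ(R)=3; free=4−3=1
SNF(R) diag = [5, 5, 10] → torsion [5, 5, 10]

Answer: M ≅ ℤ^1 ⊕ ℤ/5 ⊕ ℤ/5 ⊕ ℤ/10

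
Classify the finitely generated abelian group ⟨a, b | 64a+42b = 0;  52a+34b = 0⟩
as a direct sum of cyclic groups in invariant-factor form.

Answer: M ≅ ℤ/2 ⊕ ℤ/4

Derivation:
rank_ℚ(R)=2; free=2−2=0
SNF(R) diag = [2, 4] → torsion [2, 4]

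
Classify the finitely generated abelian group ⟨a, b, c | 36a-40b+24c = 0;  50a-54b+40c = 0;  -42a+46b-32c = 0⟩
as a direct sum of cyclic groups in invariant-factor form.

Answer: M ≅ ℤ/2 ⊕ ℤ/4 ⊕ ℤ/8

Derivation:
rank_ℚ(R)=3; free=3−3=0
SNF(R) diag = [2, 4, 8] → torsion [2, 4, 8]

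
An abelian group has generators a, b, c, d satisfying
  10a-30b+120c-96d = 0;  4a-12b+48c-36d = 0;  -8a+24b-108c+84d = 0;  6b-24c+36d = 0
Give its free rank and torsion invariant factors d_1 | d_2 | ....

rank_ℚ(R)=4; free=4−4=0
SNF(R) diag = [2, 6, 12, 12] → torsion [2, 6, 12, 12]

Answer: M ≅ ℤ/2 ⊕ ℤ/6 ⊕ ℤ/12 ⊕ ℤ/12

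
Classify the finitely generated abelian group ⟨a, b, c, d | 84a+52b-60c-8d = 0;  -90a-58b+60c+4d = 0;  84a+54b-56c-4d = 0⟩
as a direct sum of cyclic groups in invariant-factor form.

rank_ℚ(R)=3; free=4−3=1
SNF(R) diag = [2, 2, 4] → torsion [2, 2, 4]

Answer: M ≅ ℤ^1 ⊕ ℤ/2 ⊕ ℤ/2 ⊕ ℤ/4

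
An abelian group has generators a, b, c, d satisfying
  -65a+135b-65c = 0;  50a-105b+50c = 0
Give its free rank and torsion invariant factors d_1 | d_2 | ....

Answer: M ≅ ℤ^2 ⊕ ℤ/5 ⊕ ℤ/15

Derivation:
rank_ℚ(R)=2; free=4−2=2
SNF(R) diag = [5, 15] → torsion [5, 15]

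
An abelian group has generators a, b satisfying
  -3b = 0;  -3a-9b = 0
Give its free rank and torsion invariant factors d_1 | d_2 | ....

rank_ℚ(R)=2; free=2−2=0
SNF(R) diag = [3, 3] → torsion [3, 3]

Answer: M ≅ ℤ/3 ⊕ ℤ/3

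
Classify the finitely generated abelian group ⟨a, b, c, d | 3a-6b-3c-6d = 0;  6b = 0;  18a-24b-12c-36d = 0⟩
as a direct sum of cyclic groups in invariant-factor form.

Answer: M ≅ ℤ^1 ⊕ ℤ/3 ⊕ ℤ/6 ⊕ ℤ/6

Derivation:
rank_ℚ(R)=3; free=4−3=1
SNF(R) diag = [3, 6, 6] → torsion [3, 6, 6]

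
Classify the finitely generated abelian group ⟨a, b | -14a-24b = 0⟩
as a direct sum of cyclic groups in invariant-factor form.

Answer: M ≅ ℤ^1 ⊕ ℤ/2

Derivation:
rank_ℚ(R)=1; free=2−1=1
SNF(R) diag = [2] → torsion [2]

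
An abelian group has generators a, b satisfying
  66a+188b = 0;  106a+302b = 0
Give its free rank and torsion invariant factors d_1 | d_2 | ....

Answer: M ≅ ℤ/2 ⊕ ℤ/2

Derivation:
rank_ℚ(R)=2; free=2−2=0
SNF(R) diag = [2, 2] → torsion [2, 2]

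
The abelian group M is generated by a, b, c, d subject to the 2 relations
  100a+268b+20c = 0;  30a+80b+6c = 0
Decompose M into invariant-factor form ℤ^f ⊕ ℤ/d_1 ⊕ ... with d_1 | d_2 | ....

Answer: M ≅ ℤ^2 ⊕ ℤ/2 ⊕ ℤ/4

Derivation:
rank_ℚ(R)=2; free=4−2=2
SNF(R) diag = [2, 4] → torsion [2, 4]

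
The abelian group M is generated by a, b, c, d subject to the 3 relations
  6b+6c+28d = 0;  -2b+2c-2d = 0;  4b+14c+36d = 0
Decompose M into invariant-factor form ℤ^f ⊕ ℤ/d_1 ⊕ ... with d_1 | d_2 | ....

rank_ℚ(R)=3; free=4−3=1
SNF(R) diag = [2, 2, 6] → torsion [2, 2, 6]

Answer: M ≅ ℤ^1 ⊕ ℤ/2 ⊕ ℤ/2 ⊕ ℤ/6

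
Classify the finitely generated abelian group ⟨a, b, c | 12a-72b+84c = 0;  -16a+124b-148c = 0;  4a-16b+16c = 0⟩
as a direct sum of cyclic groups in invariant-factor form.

Answer: M ≅ ℤ/4 ⊕ ℤ/12 ⊕ ℤ/12

Derivation:
rank_ℚ(R)=3; free=3−3=0
SNF(R) diag = [4, 12, 12] → torsion [4, 12, 12]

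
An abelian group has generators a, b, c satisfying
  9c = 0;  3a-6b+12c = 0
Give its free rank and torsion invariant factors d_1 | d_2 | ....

Answer: M ≅ ℤ^1 ⊕ ℤ/3 ⊕ ℤ/9

Derivation:
rank_ℚ(R)=2; free=3−2=1
SNF(R) diag = [3, 9] → torsion [3, 9]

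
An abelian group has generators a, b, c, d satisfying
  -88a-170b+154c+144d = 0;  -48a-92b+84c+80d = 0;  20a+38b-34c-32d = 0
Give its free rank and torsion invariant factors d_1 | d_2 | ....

rank_ℚ(R)=3; free=4−3=1
SNF(R) diag = [2, 4, 8] → torsion [2, 4, 8]

Answer: M ≅ ℤ^1 ⊕ ℤ/2 ⊕ ℤ/4 ⊕ ℤ/8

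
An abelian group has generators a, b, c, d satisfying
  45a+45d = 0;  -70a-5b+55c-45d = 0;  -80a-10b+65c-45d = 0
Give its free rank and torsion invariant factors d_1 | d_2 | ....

Answer: M ≅ ℤ^1 ⊕ ℤ/5 ⊕ ℤ/15 ⊕ ℤ/45

Derivation:
rank_ℚ(R)=3; free=4−3=1
SNF(R) diag = [5, 15, 45] → torsion [5, 15, 45]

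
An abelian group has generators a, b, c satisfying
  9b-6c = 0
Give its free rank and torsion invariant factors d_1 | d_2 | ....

Answer: M ≅ ℤ^2 ⊕ ℤ/3

Derivation:
rank_ℚ(R)=1; free=3−1=2
SNF(R) diag = [3] → torsion [3]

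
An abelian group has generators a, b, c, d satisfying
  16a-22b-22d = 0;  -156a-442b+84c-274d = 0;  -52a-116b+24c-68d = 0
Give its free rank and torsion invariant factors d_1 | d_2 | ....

Answer: M ≅ ℤ^1 ⊕ ℤ/2 ⊕ ℤ/4 ⊕ ℤ/12

Derivation:
rank_ℚ(R)=3; free=4−3=1
SNF(R) diag = [2, 4, 12] → torsion [2, 4, 12]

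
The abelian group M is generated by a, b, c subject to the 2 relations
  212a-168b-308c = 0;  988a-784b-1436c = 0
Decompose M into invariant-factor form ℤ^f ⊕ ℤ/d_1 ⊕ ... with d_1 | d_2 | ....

Answer: M ≅ ℤ^1 ⊕ ℤ/4 ⊕ ℤ/8

Derivation:
rank_ℚ(R)=2; free=3−2=1
SNF(R) diag = [4, 8] → torsion [4, 8]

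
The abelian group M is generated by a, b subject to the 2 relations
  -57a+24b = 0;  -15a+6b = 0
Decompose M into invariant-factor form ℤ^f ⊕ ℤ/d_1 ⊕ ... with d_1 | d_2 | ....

Answer: M ≅ ℤ/3 ⊕ ℤ/6

Derivation:
rank_ℚ(R)=2; free=2−2=0
SNF(R) diag = [3, 6] → torsion [3, 6]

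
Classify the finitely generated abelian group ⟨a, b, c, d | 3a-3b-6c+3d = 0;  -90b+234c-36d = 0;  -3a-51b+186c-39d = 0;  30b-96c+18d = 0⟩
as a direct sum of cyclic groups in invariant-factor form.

Answer: M ≅ ℤ/3 ⊕ ℤ/6 ⊕ ℤ/18 ⊕ ℤ/18

Derivation:
rank_ℚ(R)=4; free=4−4=0
SNF(R) diag = [3, 6, 18, 18] → torsion [3, 6, 18, 18]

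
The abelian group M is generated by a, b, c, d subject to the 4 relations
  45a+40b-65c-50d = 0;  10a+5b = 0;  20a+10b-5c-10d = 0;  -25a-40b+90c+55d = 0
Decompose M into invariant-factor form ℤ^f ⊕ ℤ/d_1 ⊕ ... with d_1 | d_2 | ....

rank_ℚ(R)=4; free=4−4=0
SNF(R) diag = [5, 5, 5, 5] → torsion [5, 5, 5, 5]

Answer: M ≅ ℤ/5 ⊕ ℤ/5 ⊕ ℤ/5 ⊕ ℤ/5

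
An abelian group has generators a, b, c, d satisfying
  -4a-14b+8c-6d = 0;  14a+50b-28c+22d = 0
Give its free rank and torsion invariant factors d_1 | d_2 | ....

Answer: M ≅ ℤ^2 ⊕ ℤ/2 ⊕ ℤ/2

Derivation:
rank_ℚ(R)=2; free=4−2=2
SNF(R) diag = [2, 2] → torsion [2, 2]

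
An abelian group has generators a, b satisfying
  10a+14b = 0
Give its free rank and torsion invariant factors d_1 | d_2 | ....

rank_ℚ(R)=1; free=2−1=1
SNF(R) diag = [2] → torsion [2]

Answer: M ≅ ℤ^1 ⊕ ℤ/2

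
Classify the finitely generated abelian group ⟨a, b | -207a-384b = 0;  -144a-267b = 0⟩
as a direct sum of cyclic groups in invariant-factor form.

Answer: M ≅ ℤ/3 ⊕ ℤ/9

Derivation:
rank_ℚ(R)=2; free=2−2=0
SNF(R) diag = [3, 9] → torsion [3, 9]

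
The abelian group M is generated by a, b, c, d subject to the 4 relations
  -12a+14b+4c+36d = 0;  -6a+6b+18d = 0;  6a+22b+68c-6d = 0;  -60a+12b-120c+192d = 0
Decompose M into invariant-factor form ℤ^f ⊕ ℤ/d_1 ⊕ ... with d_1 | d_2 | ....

rank_ℚ(R)=4; free=4−4=0
SNF(R) diag = [2, 6, 12, 36] → torsion [2, 6, 12, 36]

Answer: M ≅ ℤ/2 ⊕ ℤ/6 ⊕ ℤ/12 ⊕ ℤ/36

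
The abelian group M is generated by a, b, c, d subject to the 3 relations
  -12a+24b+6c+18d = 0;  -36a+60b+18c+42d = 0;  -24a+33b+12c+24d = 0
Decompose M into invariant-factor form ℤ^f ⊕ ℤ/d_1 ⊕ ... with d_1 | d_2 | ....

Answer: M ≅ ℤ^1 ⊕ ℤ/3 ⊕ ℤ/6 ⊕ ℤ/12

Derivation:
rank_ℚ(R)=3; free=4−3=1
SNF(R) diag = [3, 6, 12] → torsion [3, 6, 12]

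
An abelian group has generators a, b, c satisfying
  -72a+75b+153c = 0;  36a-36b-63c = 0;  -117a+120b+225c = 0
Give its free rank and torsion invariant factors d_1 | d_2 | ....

Answer: M ≅ ℤ/3 ⊕ ℤ/9 ⊕ ℤ/27

Derivation:
rank_ℚ(R)=3; free=3−3=0
SNF(R) diag = [3, 9, 27] → torsion [3, 9, 27]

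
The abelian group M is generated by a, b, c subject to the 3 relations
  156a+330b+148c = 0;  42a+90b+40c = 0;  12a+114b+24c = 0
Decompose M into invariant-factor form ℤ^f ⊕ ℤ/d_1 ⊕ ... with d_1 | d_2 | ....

rank_ℚ(R)=3; free=3−3=0
SNF(R) diag = [2, 6, 12] → torsion [2, 6, 12]

Answer: M ≅ ℤ/2 ⊕ ℤ/6 ⊕ ℤ/12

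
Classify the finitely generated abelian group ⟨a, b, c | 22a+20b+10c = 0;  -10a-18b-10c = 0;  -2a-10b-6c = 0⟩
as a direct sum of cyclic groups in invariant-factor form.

Answer: M ≅ ℤ/2 ⊕ ℤ/2 ⊕ ℤ/4

Derivation:
rank_ℚ(R)=3; free=3−3=0
SNF(R) diag = [2, 2, 4] → torsion [2, 2, 4]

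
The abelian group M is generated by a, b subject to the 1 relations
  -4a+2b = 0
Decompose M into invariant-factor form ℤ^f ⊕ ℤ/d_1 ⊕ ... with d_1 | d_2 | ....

rank_ℚ(R)=1; free=2−1=1
SNF(R) diag = [2] → torsion [2]

Answer: M ≅ ℤ^1 ⊕ ℤ/2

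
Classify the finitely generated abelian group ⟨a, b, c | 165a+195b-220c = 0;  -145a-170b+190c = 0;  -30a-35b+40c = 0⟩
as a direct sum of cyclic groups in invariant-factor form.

Answer: M ≅ ℤ/5 ⊕ ℤ/5 ⊕ ℤ/10

Derivation:
rank_ℚ(R)=3; free=3−3=0
SNF(R) diag = [5, 5, 10] → torsion [5, 5, 10]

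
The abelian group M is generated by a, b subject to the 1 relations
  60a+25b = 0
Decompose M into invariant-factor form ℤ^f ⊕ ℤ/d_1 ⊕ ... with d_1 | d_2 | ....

Answer: M ≅ ℤ^1 ⊕ ℤ/5

Derivation:
rank_ℚ(R)=1; free=2−1=1
SNF(R) diag = [5] → torsion [5]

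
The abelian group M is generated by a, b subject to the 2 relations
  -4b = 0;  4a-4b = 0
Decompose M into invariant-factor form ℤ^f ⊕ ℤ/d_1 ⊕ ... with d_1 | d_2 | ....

Answer: M ≅ ℤ/4 ⊕ ℤ/4

Derivation:
rank_ℚ(R)=2; free=2−2=0
SNF(R) diag = [4, 4] → torsion [4, 4]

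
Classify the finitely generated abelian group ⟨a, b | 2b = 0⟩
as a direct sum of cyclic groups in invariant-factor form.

rank_ℚ(R)=1; free=2−1=1
SNF(R) diag = [2] → torsion [2]

Answer: M ≅ ℤ^1 ⊕ ℤ/2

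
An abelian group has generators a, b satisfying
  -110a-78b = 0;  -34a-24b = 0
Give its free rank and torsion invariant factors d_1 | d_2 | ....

Answer: M ≅ ℤ/2 ⊕ ℤ/6

Derivation:
rank_ℚ(R)=2; free=2−2=0
SNF(R) diag = [2, 6] → torsion [2, 6]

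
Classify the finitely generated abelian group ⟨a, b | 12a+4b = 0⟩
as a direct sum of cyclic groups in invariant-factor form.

Answer: M ≅ ℤ^1 ⊕ ℤ/4

Derivation:
rank_ℚ(R)=1; free=2−1=1
SNF(R) diag = [4] → torsion [4]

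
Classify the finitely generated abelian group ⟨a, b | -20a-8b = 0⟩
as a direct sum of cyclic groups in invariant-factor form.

rank_ℚ(R)=1; free=2−1=1
SNF(R) diag = [4] → torsion [4]

Answer: M ≅ ℤ^1 ⊕ ℤ/4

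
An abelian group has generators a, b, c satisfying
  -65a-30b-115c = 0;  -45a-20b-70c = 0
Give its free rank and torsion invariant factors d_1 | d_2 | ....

Answer: M ≅ ℤ^1 ⊕ ℤ/5 ⊕ ℤ/5

Derivation:
rank_ℚ(R)=2; free=3−2=1
SNF(R) diag = [5, 5] → torsion [5, 5]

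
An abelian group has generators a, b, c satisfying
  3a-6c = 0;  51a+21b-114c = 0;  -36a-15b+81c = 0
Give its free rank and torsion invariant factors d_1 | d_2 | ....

Answer: M ≅ ℤ/3 ⊕ ℤ/3 ⊕ ℤ/3

Derivation:
rank_ℚ(R)=3; free=3−3=0
SNF(R) diag = [3, 3, 3] → torsion [3, 3, 3]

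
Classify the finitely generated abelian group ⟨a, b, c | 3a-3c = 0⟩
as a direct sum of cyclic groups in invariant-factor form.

rank_ℚ(R)=1; free=3−1=2
SNF(R) diag = [3] → torsion [3]

Answer: M ≅ ℤ^2 ⊕ ℤ/3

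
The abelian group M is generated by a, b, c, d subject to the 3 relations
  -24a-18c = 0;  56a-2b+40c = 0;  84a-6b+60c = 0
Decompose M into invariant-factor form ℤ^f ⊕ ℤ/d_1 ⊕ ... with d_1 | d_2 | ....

rank_ℚ(R)=3; free=4−3=1
SNF(R) diag = [2, 6, 12] → torsion [2, 6, 12]

Answer: M ≅ ℤ^1 ⊕ ℤ/2 ⊕ ℤ/6 ⊕ ℤ/12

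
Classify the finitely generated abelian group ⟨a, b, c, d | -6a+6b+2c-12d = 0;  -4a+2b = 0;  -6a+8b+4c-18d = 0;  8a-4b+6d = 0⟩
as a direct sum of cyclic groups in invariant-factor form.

Answer: M ≅ ℤ/2 ⊕ ℤ/2 ⊕ ℤ/2 ⊕ ℤ/6

Derivation:
rank_ℚ(R)=4; free=4−4=0
SNF(R) diag = [2, 2, 2, 6] → torsion [2, 2, 2, 6]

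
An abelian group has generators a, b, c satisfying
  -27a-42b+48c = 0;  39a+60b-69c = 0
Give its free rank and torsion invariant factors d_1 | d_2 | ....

rank_ℚ(R)=2; free=3−2=1
SNF(R) diag = [3, 3] → torsion [3, 3]

Answer: M ≅ ℤ^1 ⊕ ℤ/3 ⊕ ℤ/3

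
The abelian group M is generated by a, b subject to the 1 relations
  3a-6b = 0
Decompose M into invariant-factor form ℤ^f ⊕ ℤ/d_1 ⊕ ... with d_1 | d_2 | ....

Answer: M ≅ ℤ^1 ⊕ ℤ/3

Derivation:
rank_ℚ(R)=1; free=2−1=1
SNF(R) diag = [3] → torsion [3]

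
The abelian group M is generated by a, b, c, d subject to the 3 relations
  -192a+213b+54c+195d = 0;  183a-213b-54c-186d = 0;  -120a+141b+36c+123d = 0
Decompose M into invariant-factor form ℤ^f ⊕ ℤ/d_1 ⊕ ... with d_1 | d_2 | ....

rank_ℚ(R)=3; free=4−3=1
SNF(R) diag = [3, 9, 18] → torsion [3, 9, 18]

Answer: M ≅ ℤ^1 ⊕ ℤ/3 ⊕ ℤ/9 ⊕ ℤ/18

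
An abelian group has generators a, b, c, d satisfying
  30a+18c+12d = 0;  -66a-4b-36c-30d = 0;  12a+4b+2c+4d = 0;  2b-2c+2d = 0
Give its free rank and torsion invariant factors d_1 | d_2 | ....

Answer: M ≅ ℤ/2 ⊕ ℤ/2 ⊕ ℤ/6 ⊕ ℤ/6

Derivation:
rank_ℚ(R)=4; free=4−4=0
SNF(R) diag = [2, 2, 6, 6] → torsion [2, 2, 6, 6]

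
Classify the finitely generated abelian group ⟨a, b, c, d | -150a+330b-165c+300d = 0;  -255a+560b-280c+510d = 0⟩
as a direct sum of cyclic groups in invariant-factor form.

rank_ℚ(R)=2; free=4−2=2
SNF(R) diag = [5, 15] → torsion [5, 15]

Answer: M ≅ ℤ^2 ⊕ ℤ/5 ⊕ ℤ/15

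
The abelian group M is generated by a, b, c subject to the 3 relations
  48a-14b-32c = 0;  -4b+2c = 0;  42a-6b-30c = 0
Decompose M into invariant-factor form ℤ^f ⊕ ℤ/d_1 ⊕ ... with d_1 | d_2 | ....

rank_ℚ(R)=3; free=3−3=0
SNF(R) diag = [2, 6, 18] → torsion [2, 6, 18]

Answer: M ≅ ℤ/2 ⊕ ℤ/6 ⊕ ℤ/18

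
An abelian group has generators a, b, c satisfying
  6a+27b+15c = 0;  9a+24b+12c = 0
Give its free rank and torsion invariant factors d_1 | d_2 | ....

rank_ℚ(R)=2; free=3−2=1
SNF(R) diag = [3, 3] → torsion [3, 3]

Answer: M ≅ ℤ^1 ⊕ ℤ/3 ⊕ ℤ/3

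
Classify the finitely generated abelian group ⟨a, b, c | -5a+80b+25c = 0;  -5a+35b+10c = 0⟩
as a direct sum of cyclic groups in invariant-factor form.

Answer: M ≅ ℤ^1 ⊕ ℤ/5 ⊕ ℤ/15

Derivation:
rank_ℚ(R)=2; free=3−2=1
SNF(R) diag = [5, 15] → torsion [5, 15]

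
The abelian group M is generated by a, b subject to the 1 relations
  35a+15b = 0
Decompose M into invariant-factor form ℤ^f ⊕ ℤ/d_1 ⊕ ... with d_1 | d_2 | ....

Answer: M ≅ ℤ^1 ⊕ ℤ/5

Derivation:
rank_ℚ(R)=1; free=2−1=1
SNF(R) diag = [5] → torsion [5]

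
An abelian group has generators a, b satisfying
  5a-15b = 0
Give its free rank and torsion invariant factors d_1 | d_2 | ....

rank_ℚ(R)=1; free=2−1=1
SNF(R) diag = [5] → torsion [5]

Answer: M ≅ ℤ^1 ⊕ ℤ/5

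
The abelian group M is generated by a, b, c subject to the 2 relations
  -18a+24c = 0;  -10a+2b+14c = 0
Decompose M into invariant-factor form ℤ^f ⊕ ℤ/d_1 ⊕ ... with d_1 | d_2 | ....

Answer: M ≅ ℤ^1 ⊕ ℤ/2 ⊕ ℤ/6

Derivation:
rank_ℚ(R)=2; free=3−2=1
SNF(R) diag = [2, 6] → torsion [2, 6]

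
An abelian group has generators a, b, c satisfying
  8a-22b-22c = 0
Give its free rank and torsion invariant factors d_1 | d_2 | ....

rank_ℚ(R)=1; free=3−1=2
SNF(R) diag = [2] → torsion [2]

Answer: M ≅ ℤ^2 ⊕ ℤ/2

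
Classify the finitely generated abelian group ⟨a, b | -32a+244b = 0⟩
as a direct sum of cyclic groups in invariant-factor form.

Answer: M ≅ ℤ^1 ⊕ ℤ/4

Derivation:
rank_ℚ(R)=1; free=2−1=1
SNF(R) diag = [4] → torsion [4]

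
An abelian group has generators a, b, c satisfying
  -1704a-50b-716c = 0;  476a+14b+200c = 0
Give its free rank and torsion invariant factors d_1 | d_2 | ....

Answer: M ≅ ℤ^1 ⊕ ℤ/2 ⊕ ℤ/4

Derivation:
rank_ℚ(R)=2; free=3−2=1
SNF(R) diag = [2, 4] → torsion [2, 4]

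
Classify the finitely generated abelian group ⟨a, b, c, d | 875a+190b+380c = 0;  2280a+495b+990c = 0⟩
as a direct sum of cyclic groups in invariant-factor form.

Answer: M ≅ ℤ^2 ⊕ ℤ/5 ⊕ ℤ/15

Derivation:
rank_ℚ(R)=2; free=4−2=2
SNF(R) diag = [5, 15] → torsion [5, 15]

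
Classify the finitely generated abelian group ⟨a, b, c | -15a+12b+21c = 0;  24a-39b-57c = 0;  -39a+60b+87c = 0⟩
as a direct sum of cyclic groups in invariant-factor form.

rank_ℚ(R)=3; free=3−3=0
SNF(R) diag = [3, 9, 18] → torsion [3, 9, 18]

Answer: M ≅ ℤ/3 ⊕ ℤ/9 ⊕ ℤ/18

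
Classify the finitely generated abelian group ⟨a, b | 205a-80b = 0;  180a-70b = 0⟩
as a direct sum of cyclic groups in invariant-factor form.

rank_ℚ(R)=2; free=2−2=0
SNF(R) diag = [5, 10] → torsion [5, 10]

Answer: M ≅ ℤ/5 ⊕ ℤ/10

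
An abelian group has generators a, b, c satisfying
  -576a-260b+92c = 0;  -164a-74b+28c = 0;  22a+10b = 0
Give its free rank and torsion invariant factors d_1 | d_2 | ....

Answer: M ≅ ℤ/2 ⊕ ℤ/2 ⊕ ℤ/4

Derivation:
rank_ℚ(R)=3; free=3−3=0
SNF(R) diag = [2, 2, 4] → torsion [2, 2, 4]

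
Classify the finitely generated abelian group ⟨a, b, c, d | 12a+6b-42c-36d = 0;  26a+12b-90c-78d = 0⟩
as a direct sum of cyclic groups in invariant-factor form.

rank_ℚ(R)=2; free=4−2=2
SNF(R) diag = [2, 6] → torsion [2, 6]

Answer: M ≅ ℤ^2 ⊕ ℤ/2 ⊕ ℤ/6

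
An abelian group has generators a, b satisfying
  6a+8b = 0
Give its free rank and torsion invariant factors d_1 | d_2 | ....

Answer: M ≅ ℤ^1 ⊕ ℤ/2

Derivation:
rank_ℚ(R)=1; free=2−1=1
SNF(R) diag = [2] → torsion [2]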